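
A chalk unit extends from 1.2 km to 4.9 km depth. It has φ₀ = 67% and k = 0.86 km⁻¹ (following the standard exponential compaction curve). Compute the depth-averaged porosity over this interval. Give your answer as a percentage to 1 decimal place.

7.2%

⟨φ⟩ = (1/(Z₂−Z₁)) ∫ φ₀ e^(−kZ) dZ = φ₀·(e^(−k·Z₁) − e^(−k·Z₂)) / (k·(Z₂−Z₁))
e^(−0.86×1.2) = 0.3563; e^(−0.86×4.9) = 0.0148
⟨φ⟩ = 0.67 × (0.3563 − 0.0148) / (0.86 × 3.7) = 0.67 × 0.1073 = 0.0719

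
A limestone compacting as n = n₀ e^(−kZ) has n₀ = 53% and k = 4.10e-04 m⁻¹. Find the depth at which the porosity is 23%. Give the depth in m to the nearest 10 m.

Working in km (1 km = 1000 m; k in km⁻¹ = k in m⁻¹ × 1000):
Invert Athy's law: Z = ln(n₀/n) / k
Z = ln(0.53/0.23) / 0.41 = ln(2.304) / 0.41 = 0.8348 / 0.41 = 2.036 km

2040 m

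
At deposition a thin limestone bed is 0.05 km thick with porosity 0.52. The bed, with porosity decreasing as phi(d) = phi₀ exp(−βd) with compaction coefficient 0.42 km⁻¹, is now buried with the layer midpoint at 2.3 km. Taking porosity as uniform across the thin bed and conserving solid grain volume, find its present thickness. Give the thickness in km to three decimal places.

0.030 km

Porosity at 2.3 km: phi = 0.52·exp(−0.42×2.3) = 0.1979
Solid-volume conservation: h(1−phi) = h₀(1−phi₀) ⇒ h = h₀·(1−phi₀)/(1−phi)
h = 0.05 × (1 − 0.52)/(1 − 0.1979) = 0.05 × 0.5984 = 0.0299 km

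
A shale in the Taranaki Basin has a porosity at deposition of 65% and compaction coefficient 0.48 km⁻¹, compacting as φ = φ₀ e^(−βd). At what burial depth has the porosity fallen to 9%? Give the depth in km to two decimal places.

4.12 km

Invert Athy's law: d = ln(φ₀/φ) / β
d = ln(0.65/0.09) / 0.48 = ln(7.222) / 0.48 = 1.9772 / 0.48 = 4.119 km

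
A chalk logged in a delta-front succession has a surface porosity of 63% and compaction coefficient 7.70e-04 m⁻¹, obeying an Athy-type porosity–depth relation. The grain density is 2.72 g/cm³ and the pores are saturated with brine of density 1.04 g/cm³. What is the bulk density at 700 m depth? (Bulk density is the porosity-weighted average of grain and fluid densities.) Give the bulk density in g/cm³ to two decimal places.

Working in km (1 km = 1000 m; k in km⁻¹ = k in m⁻¹ × 1000):
Porosity at depth: phi = 0.63·exp(−0.77×0.7) = 0.63×0.5833 = 0.3675
Bulk density: ρ_b = (1−phi)ρ_g + phi·ρ_f = 0.6325×2.72 + 0.3675×1.04
       = 1.720 + 0.382 = 2.103 g/cm³

2.10 g/cm³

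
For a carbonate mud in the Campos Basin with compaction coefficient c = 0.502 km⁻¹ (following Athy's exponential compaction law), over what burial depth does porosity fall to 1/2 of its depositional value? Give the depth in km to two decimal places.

1.38 km

n/n₀ = 1/2 ⇒ exp(−c·z) = 1/2 ⇒ z = ln(2) / c
z = 0.6931 / 0.502 = 1.381 km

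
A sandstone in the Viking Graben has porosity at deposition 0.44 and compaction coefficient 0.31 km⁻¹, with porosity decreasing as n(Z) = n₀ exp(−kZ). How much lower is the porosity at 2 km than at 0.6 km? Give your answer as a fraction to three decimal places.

0.129

n(0.6) = 0.44·e^(−0.31×0.6) = 0.3653
n(2) = 0.44·e^(−0.31×2) = 0.2367
Δn = 0.3653 − 0.2367 = 0.1286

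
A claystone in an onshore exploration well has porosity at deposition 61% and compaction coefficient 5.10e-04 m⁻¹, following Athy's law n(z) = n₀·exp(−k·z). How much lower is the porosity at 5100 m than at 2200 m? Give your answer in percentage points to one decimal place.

15.3 percentage points

Working in km (1 km = 1000 m; k in km⁻¹ = k in m⁻¹ × 1000):
n(2.2) = 0.61·e^(−0.51×2.2) = 0.1986
n(5.1) = 0.61·e^(−0.51×5.1) = 0.0453
Δn = 0.1986 − 0.0453 = 0.1534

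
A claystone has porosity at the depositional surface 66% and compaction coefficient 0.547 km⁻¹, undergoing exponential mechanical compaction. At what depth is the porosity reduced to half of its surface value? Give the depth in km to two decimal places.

1.27 km

phi/phi₀ = 1/2 ⇒ exp(−c·d) = 1/2 ⇒ d = ln(2) / c
d = 0.6931 / 0.547 = 1.267 km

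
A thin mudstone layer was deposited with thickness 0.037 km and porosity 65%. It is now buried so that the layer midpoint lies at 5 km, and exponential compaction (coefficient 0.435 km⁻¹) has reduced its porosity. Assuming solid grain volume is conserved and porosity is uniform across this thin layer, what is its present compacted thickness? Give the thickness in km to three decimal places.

Porosity at 5 km: n = 0.65·exp(−0.435×5) = 0.0738
Solid-volume conservation: h(1−n) = h₀(1−n₀) ⇒ h = h₀·(1−n₀)/(1−n)
h = 0.037 × (1 − 0.65)/(1 − 0.0738) = 0.037 × 0.3779 = 0.0140 km

0.014 km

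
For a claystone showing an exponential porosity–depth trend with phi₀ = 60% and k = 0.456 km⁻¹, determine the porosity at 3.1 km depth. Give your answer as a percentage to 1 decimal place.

14.6%

phi = phi₀·exp(−k·d) = 0.6 × exp(−0.456 × 3.1) = 0.6 × exp(−1.414)
  = 0.6 × 0.2433 = 0.1460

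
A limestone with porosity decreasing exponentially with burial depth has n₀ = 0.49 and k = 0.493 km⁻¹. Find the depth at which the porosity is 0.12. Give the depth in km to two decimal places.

2.85 km

Invert Athy's law: z = ln(n₀/n) / k
z = ln(0.49/0.12) / 0.493 = ln(4.083) / 0.493 = 1.4069 / 0.493 = 2.854 km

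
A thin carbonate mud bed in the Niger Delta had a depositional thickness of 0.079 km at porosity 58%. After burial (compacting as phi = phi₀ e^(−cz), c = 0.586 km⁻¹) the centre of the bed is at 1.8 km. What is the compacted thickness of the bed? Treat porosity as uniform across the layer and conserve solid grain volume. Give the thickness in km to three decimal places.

Porosity at 1.8 km: phi = 0.58·exp(−0.586×1.8) = 0.2020
Solid-volume conservation: h(1−phi) = h₀(1−phi₀) ⇒ h = h₀·(1−phi₀)/(1−phi)
h = 0.079 × (1 − 0.58)/(1 − 0.2020) = 0.079 × 0.5263 = 0.0416 km

0.042 km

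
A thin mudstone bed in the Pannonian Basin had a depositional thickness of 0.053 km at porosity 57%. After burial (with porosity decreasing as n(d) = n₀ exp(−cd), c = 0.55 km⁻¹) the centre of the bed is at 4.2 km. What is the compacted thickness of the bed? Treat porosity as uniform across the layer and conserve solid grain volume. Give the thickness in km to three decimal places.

Porosity at 4.2 km: n = 0.57·exp(−0.55×4.2) = 0.0566
Solid-volume conservation: h(1−n) = h₀(1−n₀) ⇒ h = h₀·(1−n₀)/(1−n)
h = 0.053 × (1 − 0.57)/(1 − 0.0566) = 0.053 × 0.4558 = 0.0242 km

0.024 km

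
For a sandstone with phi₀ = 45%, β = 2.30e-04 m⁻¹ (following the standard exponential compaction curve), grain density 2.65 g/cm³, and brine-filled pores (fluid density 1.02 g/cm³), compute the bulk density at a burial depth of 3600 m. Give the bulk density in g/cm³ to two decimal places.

2.33 g/cm³

Working in km (1 km = 1000 m; β in km⁻¹ = β in m⁻¹ × 1000):
Porosity at depth: phi = 0.45·exp(−0.23×3.6) = 0.45×0.4369 = 0.1966
Bulk density: ρ_b = (1−phi)ρ_g + phi·ρ_f = 0.8034×2.65 + 0.1966×1.02
       = 2.129 + 0.201 = 2.330 g/cm³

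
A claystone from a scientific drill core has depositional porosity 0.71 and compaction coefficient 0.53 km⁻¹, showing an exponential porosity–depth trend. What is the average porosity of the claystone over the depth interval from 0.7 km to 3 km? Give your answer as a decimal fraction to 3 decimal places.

0.283

⟨φ⟩ = (1/(Z₂−Z₁)) ∫ φ₀ e^(−kZ) dZ = φ₀·(e^(−k·Z₁) − e^(−k·Z₂)) / (k·(Z₂−Z₁))
e^(−0.53×0.7) = 0.6900; e^(−0.53×3) = 0.2039
⟨φ⟩ = 0.71 × (0.6900 − 0.2039) / (0.53 × 2.3) = 0.71 × 0.3988 = 0.2831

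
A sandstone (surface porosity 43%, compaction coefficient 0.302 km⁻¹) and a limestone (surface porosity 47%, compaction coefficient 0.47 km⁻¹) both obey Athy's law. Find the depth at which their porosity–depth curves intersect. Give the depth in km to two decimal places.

0.53 km

Set phi₀ₐ e^(−kₐz) = phi₀ᵦ e^(−kᵦz) ⇒ ln(phi₀ₐ/phi₀ᵦ) = (kₐ − kᵦ)·z
z = ln(0.43/0.47) / (0.302 − 0.47) = -0.0889 / -0.168 = 0.529 km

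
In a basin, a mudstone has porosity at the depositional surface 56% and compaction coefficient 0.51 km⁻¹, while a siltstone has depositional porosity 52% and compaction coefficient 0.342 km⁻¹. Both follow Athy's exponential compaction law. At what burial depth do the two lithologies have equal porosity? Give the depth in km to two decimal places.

0.44 km

Set φ₀ₐ e^(−cₐd) = φ₀ᵦ e^(−cᵦd) ⇒ ln(φ₀ₐ/φ₀ᵦ) = (cₐ − cᵦ)·d
d = ln(0.56/0.52) / (0.51 − 0.342) = 0.0741 / 0.168 = 0.441 km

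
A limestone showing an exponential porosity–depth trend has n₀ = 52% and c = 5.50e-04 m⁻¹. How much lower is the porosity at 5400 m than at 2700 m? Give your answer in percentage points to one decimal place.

9.1 percentage points

Working in km (1 km = 1000 m; c in km⁻¹ = c in m⁻¹ × 1000):
n(2.7) = 0.52·e^(−0.55×2.7) = 0.1178
n(5.4) = 0.52·e^(−0.55×5.4) = 0.0267
Δn = 0.1178 − 0.0267 = 0.0911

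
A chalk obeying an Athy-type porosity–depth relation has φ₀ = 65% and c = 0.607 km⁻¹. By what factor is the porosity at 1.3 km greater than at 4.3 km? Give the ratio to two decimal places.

6.18

φ(d₁)/φ(d₂) = e^(−c·d₁)/e^(−c·d₂) = e^{c(d₂−d₁)}
= exp(0.607 × 3) = exp(1.821) = 6.1780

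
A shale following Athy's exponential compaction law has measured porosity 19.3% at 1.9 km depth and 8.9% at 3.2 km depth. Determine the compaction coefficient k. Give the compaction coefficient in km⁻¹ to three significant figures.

Athy: phi(Z) = phi₀ e^(−kZ) ⇒ phi₁/phi₂ = e^{k(Z₂−Z₁)} ⇒ k = ln(phi₁/phi₂)/(Z₂−Z₁)
k = ln(0.193/0.089) / (3.2 − 1.9) = ln(2.169) / 1.3 = 0.7741 / 1.3 = 0.5954 km⁻¹

0.595 km⁻¹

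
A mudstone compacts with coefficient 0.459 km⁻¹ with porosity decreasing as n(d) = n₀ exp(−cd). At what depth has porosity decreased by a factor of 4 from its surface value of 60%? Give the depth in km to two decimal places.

3.02 km

n/n₀ = 1/4 ⇒ exp(−c·d) = 1/4 ⇒ d = ln(4) / c
d = 1.3863 / 0.459 = 3.020 km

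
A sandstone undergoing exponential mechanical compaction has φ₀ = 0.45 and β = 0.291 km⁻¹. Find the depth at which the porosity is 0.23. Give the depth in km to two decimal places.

2.31 km

Invert Athy's law: Z = ln(φ₀/φ) / β
Z = ln(0.45/0.23) / 0.291 = ln(1.957) / 0.291 = 0.6712 / 0.291 = 2.306 km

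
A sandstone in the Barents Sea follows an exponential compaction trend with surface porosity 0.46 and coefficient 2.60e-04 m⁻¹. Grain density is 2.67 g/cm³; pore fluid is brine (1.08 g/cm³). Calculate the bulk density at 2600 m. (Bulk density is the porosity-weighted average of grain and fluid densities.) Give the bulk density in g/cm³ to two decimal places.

Working in km (1 km = 1000 m; c in km⁻¹ = c in m⁻¹ × 1000):
Porosity at depth: φ = 0.46·exp(−0.26×2.6) = 0.46×0.5086 = 0.2340
Bulk density: ρ_b = (1−φ)ρ_g + φ·ρ_f = 0.7660×2.67 + 0.2340×1.08
       = 2.045 + 0.253 = 2.298 g/cm³

2.30 g/cm³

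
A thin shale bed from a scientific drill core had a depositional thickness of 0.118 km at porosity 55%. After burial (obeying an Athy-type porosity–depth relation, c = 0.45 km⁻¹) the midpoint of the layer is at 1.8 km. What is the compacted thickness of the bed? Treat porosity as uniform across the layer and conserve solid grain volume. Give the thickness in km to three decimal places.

0.070 km

Porosity at 1.8 km: n = 0.55·exp(−0.45×1.8) = 0.2447
Solid-volume conservation: h(1−n) = h₀(1−n₀) ⇒ h = h₀·(1−n₀)/(1−n)
h = 0.118 × (1 − 0.55)/(1 − 0.2447) = 0.118 × 0.5958 = 0.0703 km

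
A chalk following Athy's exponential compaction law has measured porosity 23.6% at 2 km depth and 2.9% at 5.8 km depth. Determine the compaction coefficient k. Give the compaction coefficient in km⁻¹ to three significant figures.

0.552 km⁻¹

Athy: φ(z) = φ₀ e^(−kz) ⇒ φ₁/φ₂ = e^{k(z₂−z₁)} ⇒ k = ln(φ₁/φ₂)/(z₂−z₁)
k = ln(0.236/0.029) / (5.8 − 2) = ln(8.138) / 3.8 = 2.0965 / 3.8 = 0.5517 km⁻¹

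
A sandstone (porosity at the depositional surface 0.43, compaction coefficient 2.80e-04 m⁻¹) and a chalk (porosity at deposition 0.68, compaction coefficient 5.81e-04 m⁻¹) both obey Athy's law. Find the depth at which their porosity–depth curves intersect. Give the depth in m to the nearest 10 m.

Working in km (1 km = 1000 m; β in km⁻¹ = β in m⁻¹ × 1000):
Set phi₀ₐ e^(−βₐd) = phi₀ᵦ e^(−βᵦd) ⇒ ln(phi₀ₐ/phi₀ᵦ) = (βₐ − βᵦ)·d
d = ln(0.43/0.68) / (0.28 − 0.581) = -0.4583 / -0.301 = 1.523 km

1520 m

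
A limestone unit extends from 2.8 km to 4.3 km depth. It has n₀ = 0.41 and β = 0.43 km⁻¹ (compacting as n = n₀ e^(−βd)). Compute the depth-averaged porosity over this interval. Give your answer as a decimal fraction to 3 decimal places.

⟨n⟩ = (1/(d₂−d₁)) ∫ n₀ e^(−βd) dd = n₀·(e^(−β·d₁) − e^(−β·d₂)) / (β·(d₂−d₁))
e^(−0.43×2.8) = 0.3000; e^(−0.43×4.3) = 0.1574
⟨n⟩ = 0.41 × (0.3000 − 0.1574) / (0.43 × 1.5) = 0.41 × 0.2211 = 0.0906

0.091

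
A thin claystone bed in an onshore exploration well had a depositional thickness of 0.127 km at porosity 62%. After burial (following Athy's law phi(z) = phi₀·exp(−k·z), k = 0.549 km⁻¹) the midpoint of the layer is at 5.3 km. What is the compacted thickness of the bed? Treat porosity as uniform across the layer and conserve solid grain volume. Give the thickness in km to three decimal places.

0.050 km

Porosity at 5.3 km: phi = 0.62·exp(−0.549×5.3) = 0.0338
Solid-volume conservation: h(1−phi) = h₀(1−phi₀) ⇒ h = h₀·(1−phi₀)/(1−phi)
h = 0.127 × (1 − 0.62)/(1 − 0.0338) = 0.127 × 0.3933 = 0.0499 km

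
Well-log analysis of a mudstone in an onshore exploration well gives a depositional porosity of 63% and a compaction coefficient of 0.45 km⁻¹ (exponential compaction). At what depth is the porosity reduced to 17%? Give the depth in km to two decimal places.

Invert Athy's law: d = ln(φ₀/φ) / k
d = ln(0.63/0.17) / 0.45 = ln(3.706) / 0.45 = 1.3099 / 0.45 = 2.911 km

2.91 km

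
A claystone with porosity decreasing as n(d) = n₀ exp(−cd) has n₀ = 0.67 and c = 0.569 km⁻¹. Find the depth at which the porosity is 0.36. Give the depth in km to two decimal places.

Invert Athy's law: d = ln(n₀/n) / c
d = ln(0.67/0.36) / 0.569 = ln(1.861) / 0.569 = 0.6212 / 0.569 = 1.092 km

1.09 km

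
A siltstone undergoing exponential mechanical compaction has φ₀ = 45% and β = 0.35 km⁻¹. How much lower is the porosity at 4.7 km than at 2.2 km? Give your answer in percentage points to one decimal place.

12.2 percentage points

φ(2.2) = 0.45·e^(−0.35×2.2) = 0.2084
φ(4.7) = 0.45·e^(−0.35×4.7) = 0.0869
Δφ = 0.2084 − 0.0869 = 0.1215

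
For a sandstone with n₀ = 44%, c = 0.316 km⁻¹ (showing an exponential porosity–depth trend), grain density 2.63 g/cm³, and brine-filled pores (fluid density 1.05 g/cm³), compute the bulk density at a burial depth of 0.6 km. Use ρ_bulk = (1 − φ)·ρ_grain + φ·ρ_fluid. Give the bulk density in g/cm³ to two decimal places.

2.05 g/cm³

Porosity at depth: n = 0.44·exp(−0.316×0.6) = 0.44×0.8273 = 0.3640
Bulk density: ρ_b = (1−n)ρ_g + n·ρ_f = 0.6360×2.63 + 0.3640×1.05
       = 1.673 + 0.382 = 2.055 g/cm³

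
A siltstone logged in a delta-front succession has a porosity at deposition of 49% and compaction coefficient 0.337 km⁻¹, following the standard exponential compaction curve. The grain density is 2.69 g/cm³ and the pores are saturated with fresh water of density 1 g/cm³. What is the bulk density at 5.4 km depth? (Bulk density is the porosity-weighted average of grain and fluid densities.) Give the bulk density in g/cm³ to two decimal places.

Porosity at depth: phi = 0.49·exp(−0.337×5.4) = 0.49×0.1621 = 0.0794
Bulk density: ρ_b = (1−phi)ρ_g + phi·ρ_f = 0.9206×2.69 + 0.0794×1
       = 2.476 + 0.079 = 2.556 g/cm³

2.56 g/cm³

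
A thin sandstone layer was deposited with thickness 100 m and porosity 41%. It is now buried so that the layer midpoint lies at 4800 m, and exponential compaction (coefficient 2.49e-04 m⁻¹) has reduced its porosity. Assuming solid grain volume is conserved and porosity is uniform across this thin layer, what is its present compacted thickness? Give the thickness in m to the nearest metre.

Working in km (1 km = 1000 m; β in km⁻¹ = β in m⁻¹ × 1000):
Porosity at 4.8 km: phi = 0.41·exp(−0.249×4.8) = 0.1241
Solid-volume conservation: h(1−phi) = h₀(1−phi₀) ⇒ h = h₀·(1−phi₀)/(1−phi)
h = 0.1 × (1 − 0.41)/(1 − 0.1241) = 0.1 × 0.6736 = 0.0674 km

67 m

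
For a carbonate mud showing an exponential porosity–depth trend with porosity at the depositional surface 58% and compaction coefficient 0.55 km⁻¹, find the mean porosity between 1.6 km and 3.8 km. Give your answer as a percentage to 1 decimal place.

14.0%

⟨n⟩ = (1/(d₂−d₁)) ∫ n₀ e^(−kd) dd = n₀·(e^(−k·d₁) − e^(−k·d₂)) / (k·(d₂−d₁))
e^(−0.55×1.6) = 0.4148; e^(−0.55×3.8) = 0.1237
⟨n⟩ = 0.58 × (0.4148 − 0.1237) / (0.55 × 2.2) = 0.58 × 0.2406 = 0.1395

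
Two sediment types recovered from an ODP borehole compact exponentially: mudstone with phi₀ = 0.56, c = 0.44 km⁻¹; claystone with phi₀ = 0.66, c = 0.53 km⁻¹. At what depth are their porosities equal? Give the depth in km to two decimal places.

Set phi₀ₐ e^(−cₐz) = phi₀ᵦ e^(−cᵦz) ⇒ ln(phi₀ₐ/phi₀ᵦ) = (cₐ − cᵦ)·z
z = ln(0.56/0.66) / (0.44 − 0.53) = -0.1643 / -0.09 = 1.826 km

1.83 km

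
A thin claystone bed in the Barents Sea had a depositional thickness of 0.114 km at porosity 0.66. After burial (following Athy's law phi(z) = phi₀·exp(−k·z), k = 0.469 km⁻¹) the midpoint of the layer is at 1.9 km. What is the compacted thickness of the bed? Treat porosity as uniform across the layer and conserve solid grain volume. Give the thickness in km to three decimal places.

0.053 km

Porosity at 1.9 km: phi = 0.66·exp(−0.469×1.9) = 0.2707
Solid-volume conservation: h(1−phi) = h₀(1−phi₀) ⇒ h = h₀·(1−phi₀)/(1−phi)
h = 0.114 × (1 − 0.66)/(1 − 0.2707) = 0.114 × 0.4662 = 0.0531 km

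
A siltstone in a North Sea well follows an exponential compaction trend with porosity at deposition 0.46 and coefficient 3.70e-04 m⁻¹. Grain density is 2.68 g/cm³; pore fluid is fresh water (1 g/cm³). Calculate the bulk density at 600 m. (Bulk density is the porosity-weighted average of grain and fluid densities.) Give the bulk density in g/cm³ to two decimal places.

Working in km (1 km = 1000 m; k in km⁻¹ = k in m⁻¹ × 1000):
Porosity at depth: phi = 0.46·exp(−0.37×0.6) = 0.46×0.8009 = 0.3684
Bulk density: ρ_b = (1−phi)ρ_g + phi·ρ_f = 0.6316×2.68 + 0.3684×1
       = 1.693 + 0.368 = 2.061 g/cm³

2.06 g/cm³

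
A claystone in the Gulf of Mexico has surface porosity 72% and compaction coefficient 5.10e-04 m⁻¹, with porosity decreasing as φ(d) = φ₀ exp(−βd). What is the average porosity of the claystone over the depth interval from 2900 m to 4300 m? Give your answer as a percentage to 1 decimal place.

Working in km (1 km = 1000 m; β in km⁻¹ = β in m⁻¹ × 1000):
⟨φ⟩ = (1/(d₂−d₁)) ∫ φ₀ e^(−βd) dd = φ₀·(e^(−β·d₁) − e^(−β·d₂)) / (β·(d₂−d₁))
e^(−0.51×2.9) = 0.2279; e^(−0.51×4.3) = 0.1116
⟨φ⟩ = 0.72 × (0.2279 − 0.1116) / (0.51 × 1.4) = 0.72 × 0.1629 = 0.1173

11.7%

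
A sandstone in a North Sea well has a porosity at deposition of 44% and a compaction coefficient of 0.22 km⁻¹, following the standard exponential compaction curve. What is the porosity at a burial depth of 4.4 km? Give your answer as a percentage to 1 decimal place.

16.7%

phi = phi₀·exp(−k·d) = 0.44 × exp(−0.22 × 4.4) = 0.44 × exp(−0.968)
  = 0.44 × 0.3798 = 0.1671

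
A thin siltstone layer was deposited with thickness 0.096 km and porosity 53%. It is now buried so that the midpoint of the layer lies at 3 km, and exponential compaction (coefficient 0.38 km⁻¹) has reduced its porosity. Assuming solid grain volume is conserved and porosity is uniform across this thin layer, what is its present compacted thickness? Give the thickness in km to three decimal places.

Porosity at 3 km: φ = 0.53·exp(−0.38×3) = 0.1695
Solid-volume conservation: h(1−φ) = h₀(1−φ₀) ⇒ h = h₀·(1−φ₀)/(1−φ)
h = 0.096 × (1 − 0.53)/(1 − 0.1695) = 0.096 × 0.5659 = 0.0543 km

0.054 km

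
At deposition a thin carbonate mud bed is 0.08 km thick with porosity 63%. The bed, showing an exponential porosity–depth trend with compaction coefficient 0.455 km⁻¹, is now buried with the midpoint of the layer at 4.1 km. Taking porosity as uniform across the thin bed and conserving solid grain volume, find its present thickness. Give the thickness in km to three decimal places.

Porosity at 4.1 km: φ = 0.63·exp(−0.455×4.1) = 0.0975
Solid-volume conservation: h(1−φ) = h₀(1−φ₀) ⇒ h = h₀·(1−φ₀)/(1−φ)
h = 0.08 × (1 − 0.63)/(1 − 0.0975) = 0.08 × 0.4100 = 0.0328 km

0.033 km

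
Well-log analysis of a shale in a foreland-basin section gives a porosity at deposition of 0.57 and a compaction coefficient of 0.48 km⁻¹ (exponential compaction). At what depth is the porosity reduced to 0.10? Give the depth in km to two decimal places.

3.63 km

Invert Athy's law: d = ln(φ₀/φ) / c
d = ln(0.57/0.1) / 0.48 = ln(5.7) / 0.48 = 1.7405 / 0.48 = 3.626 km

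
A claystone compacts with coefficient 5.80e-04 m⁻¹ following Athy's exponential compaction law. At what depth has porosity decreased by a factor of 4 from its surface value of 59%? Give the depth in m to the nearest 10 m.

2390 m

Working in km (1 km = 1000 m; c in km⁻¹ = c in m⁻¹ × 1000):
φ/φ₀ = 1/4 ⇒ exp(−c·z) = 1/4 ⇒ z = ln(4) / c
z = 1.3863 / 0.58 = 2.390 km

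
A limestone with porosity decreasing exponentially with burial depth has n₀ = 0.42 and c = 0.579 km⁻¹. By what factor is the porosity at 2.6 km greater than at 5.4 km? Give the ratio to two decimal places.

5.06

n(d₁)/n(d₂) = e^(−c·d₁)/e^(−c·d₂) = e^{c(d₂−d₁)}
= exp(0.579 × 2.8) = exp(1.621) = 5.0592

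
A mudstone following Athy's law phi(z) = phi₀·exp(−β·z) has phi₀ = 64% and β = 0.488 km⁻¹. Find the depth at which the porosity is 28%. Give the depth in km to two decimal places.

1.69 km

Invert Athy's law: z = ln(phi₀/phi) / β
z = ln(0.64/0.28) / 0.488 = ln(2.286) / 0.488 = 0.8267 / 0.488 = 1.694 km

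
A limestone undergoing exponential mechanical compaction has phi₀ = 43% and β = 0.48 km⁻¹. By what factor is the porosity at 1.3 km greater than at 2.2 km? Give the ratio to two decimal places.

1.54

phi(Z₁)/phi(Z₂) = e^(−β·Z₁)/e^(−β·Z₂) = e^{β(Z₂−Z₁)}
= exp(0.48 × 0.9) = exp(0.432) = 1.5403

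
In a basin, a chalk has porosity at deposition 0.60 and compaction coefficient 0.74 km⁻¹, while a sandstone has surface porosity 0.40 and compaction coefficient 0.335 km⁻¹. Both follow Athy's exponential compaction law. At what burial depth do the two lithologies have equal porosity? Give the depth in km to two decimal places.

Set phi₀ₐ e^(−cₐd) = phi₀ᵦ e^(−cᵦd) ⇒ ln(phi₀ₐ/phi₀ᵦ) = (cₐ − cᵦ)·d
d = ln(0.6/0.4) / (0.74 − 0.335) = 0.4055 / 0.405 = 1.001 km

1.00 km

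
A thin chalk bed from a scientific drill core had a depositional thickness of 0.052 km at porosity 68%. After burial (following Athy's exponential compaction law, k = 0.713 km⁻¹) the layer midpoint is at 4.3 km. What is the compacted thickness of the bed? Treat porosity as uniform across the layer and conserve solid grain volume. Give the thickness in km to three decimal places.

0.017 km

Porosity at 4.3 km: n = 0.68·exp(−0.713×4.3) = 0.0317
Solid-volume conservation: h(1−n) = h₀(1−n₀) ⇒ h = h₀·(1−n₀)/(1−n)
h = 0.052 × (1 − 0.68)/(1 − 0.0317) = 0.052 × 0.3305 = 0.0172 km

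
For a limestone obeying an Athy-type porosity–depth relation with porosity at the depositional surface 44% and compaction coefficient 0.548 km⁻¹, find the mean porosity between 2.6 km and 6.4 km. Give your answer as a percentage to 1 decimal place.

4.4%

⟨phi⟩ = (1/(d₂−d₁)) ∫ phi₀ e^(−kd) dd = phi₀·(e^(−k·d₁) − e^(−k·d₂)) / (k·(d₂−d₁))
e^(−0.548×2.6) = 0.2406; e^(−0.548×6.4) = 0.0300
⟨phi⟩ = 0.44 × (0.2406 − 0.0300) / (0.548 × 3.8) = 0.44 × 0.1011 = 0.0445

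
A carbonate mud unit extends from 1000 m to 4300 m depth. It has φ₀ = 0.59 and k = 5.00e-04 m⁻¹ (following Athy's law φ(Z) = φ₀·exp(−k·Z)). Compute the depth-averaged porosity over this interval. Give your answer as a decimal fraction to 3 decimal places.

Working in km (1 km = 1000 m; k in km⁻¹ = k in m⁻¹ × 1000):
⟨φ⟩ = (1/(Z₂−Z₁)) ∫ φ₀ e^(−kZ) dZ = φ₀·(e^(−k·Z₁) − e^(−k·Z₂)) / (k·(Z₂−Z₁))
e^(−0.5×1) = 0.6065; e^(−0.5×4.3) = 0.1165
⟨φ⟩ = 0.59 × (0.6065 − 0.1165) / (0.5 × 3.3) = 0.59 × 0.2970 = 0.1752

0.175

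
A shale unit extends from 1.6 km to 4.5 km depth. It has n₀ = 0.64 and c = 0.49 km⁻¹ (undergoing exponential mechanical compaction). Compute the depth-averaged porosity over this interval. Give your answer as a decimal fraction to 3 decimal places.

0.156

⟨n⟩ = (1/(z₂−z₁)) ∫ n₀ e^(−cz) dz = n₀·(e^(−c·z₁) − e^(−c·z₂)) / (c·(z₂−z₁))
e^(−0.49×1.6) = 0.4566; e^(−0.49×4.5) = 0.1103
⟨n⟩ = 0.64 × (0.4566 − 0.1103) / (0.49 × 2.9) = 0.64 × 0.2437 = 0.1560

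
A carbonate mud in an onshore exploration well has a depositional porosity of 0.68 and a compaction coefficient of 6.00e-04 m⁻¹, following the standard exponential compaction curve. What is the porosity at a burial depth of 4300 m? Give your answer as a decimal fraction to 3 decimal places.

0.052

Working in km (1 km = 1000 m; c in km⁻¹ = c in m⁻¹ × 1000):
n = n₀·exp(−c·Z) = 0.68 × exp(−0.6 × 4.3) = 0.68 × exp(−2.58)
  = 0.68 × 0.0758 = 0.0515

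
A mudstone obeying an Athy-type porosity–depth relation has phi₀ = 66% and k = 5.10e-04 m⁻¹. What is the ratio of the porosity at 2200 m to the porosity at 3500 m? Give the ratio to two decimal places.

Working in km (1 km = 1000 m; k in km⁻¹ = k in m⁻¹ × 1000):
phi(z₁)/phi(z₂) = e^(−k·z₁)/e^(−k·z₂) = e^{k(z₂−z₁)}
= exp(0.51 × 1.3) = exp(0.663) = 1.9406

1.94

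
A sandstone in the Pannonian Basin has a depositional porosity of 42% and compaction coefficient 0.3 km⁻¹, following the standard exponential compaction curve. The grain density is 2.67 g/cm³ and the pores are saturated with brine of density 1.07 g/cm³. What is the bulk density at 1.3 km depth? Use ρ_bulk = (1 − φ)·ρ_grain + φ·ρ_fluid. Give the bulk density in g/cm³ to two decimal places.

2.22 g/cm³

Porosity at depth: phi = 0.42·exp(−0.3×1.3) = 0.42×0.6771 = 0.2844
Bulk density: ρ_b = (1−phi)ρ_g + phi·ρ_f = 0.7156×2.67 + 0.2844×1.07
       = 1.911 + 0.304 = 2.215 g/cm³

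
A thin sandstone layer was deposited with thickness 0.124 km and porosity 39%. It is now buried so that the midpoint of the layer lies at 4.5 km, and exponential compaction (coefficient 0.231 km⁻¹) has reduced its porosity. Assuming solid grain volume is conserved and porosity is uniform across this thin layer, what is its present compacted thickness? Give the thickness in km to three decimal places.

0.088 km

Porosity at 4.5 km: φ = 0.39·exp(−0.231×4.5) = 0.1379
Solid-volume conservation: h(1−φ) = h₀(1−φ₀) ⇒ h = h₀·(1−φ₀)/(1−φ)
h = 0.124 × (1 − 0.39)/(1 − 0.1379) = 0.124 × 0.7076 = 0.0877 km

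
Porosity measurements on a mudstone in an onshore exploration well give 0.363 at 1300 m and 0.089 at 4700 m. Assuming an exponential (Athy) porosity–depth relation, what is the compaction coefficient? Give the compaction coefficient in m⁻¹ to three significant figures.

Working in km (1 km = 1000 m; β in km⁻¹ = β in m⁻¹ × 1000):
Athy: φ(Z) = φ₀ e^(−βZ) ⇒ φ₁/φ₂ = e^{β(Z₂−Z₁)} ⇒ β = ln(φ₁/φ₂)/(Z₂−Z₁)
β = ln(0.363/0.089) / (4.7 − 1.3) = ln(4.079) / 3.4 = 1.4058 / 3.4 = 0.4135 km⁻¹

0.000413 m⁻¹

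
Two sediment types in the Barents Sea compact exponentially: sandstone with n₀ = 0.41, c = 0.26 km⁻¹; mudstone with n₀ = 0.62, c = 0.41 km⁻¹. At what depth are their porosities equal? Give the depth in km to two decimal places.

2.76 km

Set n₀ₐ e^(−cₐz) = n₀ᵦ e^(−cᵦz) ⇒ ln(n₀ₐ/n₀ᵦ) = (cₐ − cᵦ)·z
z = ln(0.41/0.62) / (0.26 − 0.41) = -0.4136 / -0.15 = 2.757 km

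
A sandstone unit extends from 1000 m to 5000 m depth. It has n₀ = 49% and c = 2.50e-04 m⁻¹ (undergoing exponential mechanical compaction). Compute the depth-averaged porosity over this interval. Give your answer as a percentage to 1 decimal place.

24.1%

Working in km (1 km = 1000 m; c in km⁻¹ = c in m⁻¹ × 1000):
⟨n⟩ = (1/(z₂−z₁)) ∫ n₀ e^(−cz) dz = n₀·(e^(−c·z₁) − e^(−c·z₂)) / (c·(z₂−z₁))
e^(−0.25×1) = 0.7788; e^(−0.25×5) = 0.2865
⟨n⟩ = 0.49 × (0.7788 − 0.2865) / (0.25 × 4) = 0.49 × 0.4923 = 0.2412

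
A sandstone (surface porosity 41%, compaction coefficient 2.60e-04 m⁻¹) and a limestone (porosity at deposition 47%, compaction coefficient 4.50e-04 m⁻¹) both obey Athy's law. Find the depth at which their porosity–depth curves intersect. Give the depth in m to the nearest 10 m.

Working in km (1 km = 1000 m; β in km⁻¹ = β in m⁻¹ × 1000):
Set φ₀ₐ e^(−βₐd) = φ₀ᵦ e^(−βᵦd) ⇒ ln(φ₀ₐ/φ₀ᵦ) = (βₐ − βᵦ)·d
d = ln(0.41/0.47) / (0.26 − 0.45) = -0.1366 / -0.19 = 0.719 km

720 m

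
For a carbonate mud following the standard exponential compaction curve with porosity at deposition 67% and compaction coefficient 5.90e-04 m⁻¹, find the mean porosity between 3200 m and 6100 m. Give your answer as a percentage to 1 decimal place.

4.9%

Working in km (1 km = 1000 m; k in km⁻¹ = k in m⁻¹ × 1000):
⟨phi⟩ = (1/(z₂−z₁)) ∫ phi₀ e^(−kz) dz = phi₀·(e^(−k·z₁) − e^(−k·z₂)) / (k·(z₂−z₁))
e^(−0.59×3.2) = 0.1514; e^(−0.59×6.1) = 0.0274
⟨phi⟩ = 0.67 × (0.1514 − 0.0274) / (0.59 × 2.9) = 0.67 × 0.0725 = 0.0486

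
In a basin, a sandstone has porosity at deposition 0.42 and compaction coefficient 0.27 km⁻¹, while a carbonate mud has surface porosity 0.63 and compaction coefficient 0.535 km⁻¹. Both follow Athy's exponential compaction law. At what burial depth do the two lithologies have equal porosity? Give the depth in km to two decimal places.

Set n₀ₐ e^(−βₐz) = n₀ᵦ e^(−βᵦz) ⇒ ln(n₀ₐ/n₀ᵦ) = (βₐ − βᵦ)·z
z = ln(0.42/0.63) / (0.27 − 0.535) = -0.4055 / -0.265 = 1.530 km

1.53 km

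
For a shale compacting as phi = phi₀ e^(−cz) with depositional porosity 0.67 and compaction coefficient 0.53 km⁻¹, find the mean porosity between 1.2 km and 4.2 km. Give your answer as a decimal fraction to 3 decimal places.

⟨phi⟩ = (1/(z₂−z₁)) ∫ phi₀ e^(−cz) dz = phi₀·(e^(−c·z₁) − e^(−c·z₂)) / (c·(z₂−z₁))
e^(−0.53×1.2) = 0.5294; e^(−0.53×4.2) = 0.1080
⟨phi⟩ = 0.67 × (0.5294 − 0.1080) / (0.53 × 3) = 0.67 × 0.2651 = 0.1776

0.178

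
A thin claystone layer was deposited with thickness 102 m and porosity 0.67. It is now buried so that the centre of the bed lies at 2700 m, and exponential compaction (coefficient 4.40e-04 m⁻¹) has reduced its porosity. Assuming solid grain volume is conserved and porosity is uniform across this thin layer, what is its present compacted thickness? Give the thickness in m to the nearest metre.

42 m

Working in km (1 km = 1000 m; β in km⁻¹ = β in m⁻¹ × 1000):
Porosity at 2.7 km: phi = 0.67·exp(−0.44×2.7) = 0.2042
Solid-volume conservation: h(1−phi) = h₀(1−phi₀) ⇒ h = h₀·(1−phi₀)/(1−phi)
h = 0.102 × (1 − 0.67)/(1 − 0.2042) = 0.102 × 0.4147 = 0.0423 km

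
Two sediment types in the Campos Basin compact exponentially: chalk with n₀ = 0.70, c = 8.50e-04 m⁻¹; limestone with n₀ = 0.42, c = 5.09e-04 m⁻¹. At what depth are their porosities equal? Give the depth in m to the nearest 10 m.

Working in km (1 km = 1000 m; c in km⁻¹ = c in m⁻¹ × 1000):
Set n₀ₐ e^(−cₐZ) = n₀ᵦ e^(−cᵦZ) ⇒ ln(n₀ₐ/n₀ᵦ) = (cₐ − cᵦ)·Z
Z = ln(0.7/0.42) / (0.85 − 0.509) = 0.5108 / 0.341 = 1.498 km

1500 m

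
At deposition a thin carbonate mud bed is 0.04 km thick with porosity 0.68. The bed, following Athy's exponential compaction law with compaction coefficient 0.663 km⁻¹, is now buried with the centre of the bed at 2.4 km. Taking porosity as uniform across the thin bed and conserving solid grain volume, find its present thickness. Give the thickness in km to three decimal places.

Porosity at 2.4 km: φ = 0.68·exp(−0.663×2.4) = 0.1385
Solid-volume conservation: h(1−φ) = h₀(1−φ₀) ⇒ h = h₀·(1−φ₀)/(1−φ)
h = 0.04 × (1 − 0.68)/(1 − 0.1385) = 0.04 × 0.3714 = 0.0149 km

0.015 km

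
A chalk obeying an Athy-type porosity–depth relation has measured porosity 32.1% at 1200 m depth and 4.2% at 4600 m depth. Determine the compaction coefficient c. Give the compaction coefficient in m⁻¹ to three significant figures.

Working in km (1 km = 1000 m; c in km⁻¹ = c in m⁻¹ × 1000):
Athy: phi(Z) = phi₀ e^(−cZ) ⇒ phi₁/phi₂ = e^{c(Z₂−Z₁)} ⇒ c = ln(phi₁/phi₂)/(Z₂−Z₁)
c = ln(0.321/0.042) / (4.6 − 1.2) = ln(7.643) / 3.4 = 2.0338 / 3.4 = 0.5982 km⁻¹

0.000598 m⁻¹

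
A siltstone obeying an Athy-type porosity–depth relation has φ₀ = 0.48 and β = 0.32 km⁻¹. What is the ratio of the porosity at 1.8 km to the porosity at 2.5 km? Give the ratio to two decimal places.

1.25

φ(Z₁)/φ(Z₂) = e^(−β·Z₁)/e^(−β·Z₂) = e^{β(Z₂−Z₁)}
= exp(0.32 × 0.7) = exp(0.224) = 1.2511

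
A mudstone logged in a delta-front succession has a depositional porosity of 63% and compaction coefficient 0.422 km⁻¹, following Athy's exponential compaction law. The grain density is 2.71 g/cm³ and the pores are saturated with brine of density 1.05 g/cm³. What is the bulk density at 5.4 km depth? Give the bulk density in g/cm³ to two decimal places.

Porosity at depth: φ = 0.63·exp(−0.422×5.4) = 0.63×0.1024 = 0.0645
Bulk density: ρ_b = (1−φ)ρ_g + φ·ρ_f = 0.9355×2.71 + 0.0645×1.05
       = 2.535 + 0.068 = 2.603 g/cm³

2.60 g/cm³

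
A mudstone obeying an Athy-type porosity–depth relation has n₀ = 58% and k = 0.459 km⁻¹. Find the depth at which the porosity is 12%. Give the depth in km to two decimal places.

Invert Athy's law: z = ln(n₀/n) / k
z = ln(0.58/0.12) / 0.459 = ln(4.833) / 0.459 = 1.5755 / 0.459 = 3.433 km

3.43 km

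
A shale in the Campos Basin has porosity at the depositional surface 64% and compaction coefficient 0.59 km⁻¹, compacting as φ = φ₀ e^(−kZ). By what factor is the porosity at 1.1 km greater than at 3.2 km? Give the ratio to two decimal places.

3.45

φ(Z₁)/φ(Z₂) = e^(−k·Z₁)/e^(−k·Z₂) = e^{k(Z₂−Z₁)}
= exp(0.59 × 2.1) = exp(1.239) = 3.4522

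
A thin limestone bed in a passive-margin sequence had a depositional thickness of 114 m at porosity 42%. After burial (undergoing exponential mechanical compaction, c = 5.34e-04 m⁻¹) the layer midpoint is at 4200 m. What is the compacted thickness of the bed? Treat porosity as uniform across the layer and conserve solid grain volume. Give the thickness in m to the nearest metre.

69 m

Working in km (1 km = 1000 m; c in km⁻¹ = c in m⁻¹ × 1000):
Porosity at 4.2 km: phi = 0.42·exp(−0.534×4.2) = 0.0446
Solid-volume conservation: h(1−phi) = h₀(1−phi₀) ⇒ h = h₀·(1−phi₀)/(1−phi)
h = 0.114 × (1 − 0.42)/(1 − 0.0446) = 0.114 × 0.6071 = 0.0692 km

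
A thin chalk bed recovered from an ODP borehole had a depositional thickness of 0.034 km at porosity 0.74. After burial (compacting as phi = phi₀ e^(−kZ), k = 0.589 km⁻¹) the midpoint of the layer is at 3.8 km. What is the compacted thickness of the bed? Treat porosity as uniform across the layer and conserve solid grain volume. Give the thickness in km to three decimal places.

Porosity at 3.8 km: phi = 0.74·exp(−0.589×3.8) = 0.0789
Solid-volume conservation: h(1−phi) = h₀(1−phi₀) ⇒ h = h₀·(1−phi₀)/(1−phi)
h = 0.034 × (1 − 0.74)/(1 − 0.0789) = 0.034 × 0.2823 = 0.0096 km

0.010 km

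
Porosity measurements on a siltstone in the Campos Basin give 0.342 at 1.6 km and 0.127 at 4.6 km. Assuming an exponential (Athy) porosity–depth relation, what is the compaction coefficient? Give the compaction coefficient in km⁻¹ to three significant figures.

0.330 km⁻¹

Athy: φ(z) = φ₀ e^(−βz) ⇒ φ₁/φ₂ = e^{β(z₂−z₁)} ⇒ β = ln(φ₁/φ₂)/(z₂−z₁)
β = ln(0.342/0.127) / (4.6 − 1.6) = ln(2.693) / 3 = 0.9906 / 3 = 0.3302 km⁻¹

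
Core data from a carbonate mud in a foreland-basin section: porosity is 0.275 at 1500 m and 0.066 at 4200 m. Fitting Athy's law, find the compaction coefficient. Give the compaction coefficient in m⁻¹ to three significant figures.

Working in km (1 km = 1000 m; β in km⁻¹ = β in m⁻¹ × 1000):
Athy: phi(Z) = phi₀ e^(−βZ) ⇒ phi₁/phi₂ = e^{β(Z₂−Z₁)} ⇒ β = ln(phi₁/phi₂)/(Z₂−Z₁)
β = ln(0.275/0.066) / (4.2 − 1.5) = ln(4.167) / 2.7 = 1.4271 / 2.7 = 0.5286 km⁻¹

0.000529 m⁻¹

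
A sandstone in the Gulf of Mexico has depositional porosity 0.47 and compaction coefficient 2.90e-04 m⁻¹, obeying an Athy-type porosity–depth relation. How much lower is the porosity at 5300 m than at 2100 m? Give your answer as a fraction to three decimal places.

0.155

Working in km (1 km = 1000 m; k in km⁻¹ = k in m⁻¹ × 1000):
n(2.1) = 0.47·e^(−0.29×2.1) = 0.2556
n(5.3) = 0.47·e^(−0.29×5.3) = 0.1011
Δn = 0.2556 − 0.1011 = 0.1546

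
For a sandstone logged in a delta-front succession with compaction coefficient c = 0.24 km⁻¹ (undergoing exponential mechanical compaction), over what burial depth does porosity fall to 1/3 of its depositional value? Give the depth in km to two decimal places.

4.58 km

n/n₀ = 1/3 ⇒ exp(−c·z) = 1/3 ⇒ z = ln(3) / c
z = 1.0986 / 0.24 = 4.578 km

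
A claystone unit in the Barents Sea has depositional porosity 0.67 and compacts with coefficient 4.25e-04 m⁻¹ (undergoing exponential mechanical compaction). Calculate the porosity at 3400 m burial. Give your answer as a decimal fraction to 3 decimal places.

0.158

Working in km (1 km = 1000 m; β in km⁻¹ = β in m⁻¹ × 1000):
φ = φ₀·exp(−β·Z) = 0.67 × exp(−0.425 × 3.4) = 0.67 × exp(−1.445)
  = 0.67 × 0.2357 = 0.1579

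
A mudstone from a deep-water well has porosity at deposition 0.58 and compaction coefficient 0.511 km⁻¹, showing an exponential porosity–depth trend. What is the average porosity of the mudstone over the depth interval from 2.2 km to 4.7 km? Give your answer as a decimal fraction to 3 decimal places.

0.106

⟨φ⟩ = (1/(d₂−d₁)) ∫ φ₀ e^(−cd) dd = φ₀·(e^(−c·d₁) − e^(−c·d₂)) / (c·(d₂−d₁))
e^(−0.511×2.2) = 0.3249; e^(−0.511×4.7) = 0.0906
⟨φ⟩ = 0.58 × (0.3249 − 0.0906) / (0.511 × 2.5) = 0.58 × 0.1834 = 0.1064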